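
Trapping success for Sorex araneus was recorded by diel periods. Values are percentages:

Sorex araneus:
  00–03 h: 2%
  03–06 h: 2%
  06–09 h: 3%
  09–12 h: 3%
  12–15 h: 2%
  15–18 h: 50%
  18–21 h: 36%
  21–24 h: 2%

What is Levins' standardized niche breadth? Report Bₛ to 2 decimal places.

Convert percentages to proportions (divide by 100).
Σpᵢ² = 0.02² + 0.02² + 0.03² + 0.03² + 0.02² + 0.50² + 0.36² + 0.02² = 0.0004 + 0.0004 + 0.0009 + 0.0009 + 0.0004 + 0.2500 + 0.1296 + 0.0004 = 0.3830
B = 1 / 0.3830 = 2.6110
Bₛ = (B − 1)/(n − 1) = (2.6110 − 1)/(8 − 1) = 1.6110/7 = 0.2301

0.23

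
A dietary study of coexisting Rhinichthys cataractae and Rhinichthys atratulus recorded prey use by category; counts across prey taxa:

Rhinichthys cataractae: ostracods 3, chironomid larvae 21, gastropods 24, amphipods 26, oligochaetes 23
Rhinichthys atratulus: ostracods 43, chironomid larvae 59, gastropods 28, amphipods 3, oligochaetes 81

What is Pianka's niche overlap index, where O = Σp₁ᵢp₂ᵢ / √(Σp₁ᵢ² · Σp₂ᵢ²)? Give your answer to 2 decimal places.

0.75

Proportions for Rhinichthys cataractae (n=97): 3/97=0.0309, 21/97=0.2165, 24/97=0.2474, 26/97=0.2680, 23/97=0.2371
Proportions for Rhinichthys atratulus (n=214): 43/214=0.2009, 59/214=0.2757, 28/214=0.1308, 3/214=0.0140, 81/214=0.3785
Σ p₁ᵢp₂ᵢ = 0.006208 + 0.059689 + 0.032360 + 0.003752 + 0.089742 = 0.191751
Σp_1ᵢ² = 0.0309² + 0.2165² + 0.2474² + 0.2680² + 0.2371² = 0.000955 + 0.046872 + 0.061207 + 0.071824 + 0.056216 = 0.237074
Σp_2ᵢ² = 0.2009² + 0.2757² + 0.1308² + 0.0140² + 0.3785² = 0.040361 + 0.076010 + 0.017109 + 0.000196 + 0.143262 = 0.276938
O = 0.191751 / √(0.237074 × 0.276938) = 0.191751 / 0.2562319 = 0.7483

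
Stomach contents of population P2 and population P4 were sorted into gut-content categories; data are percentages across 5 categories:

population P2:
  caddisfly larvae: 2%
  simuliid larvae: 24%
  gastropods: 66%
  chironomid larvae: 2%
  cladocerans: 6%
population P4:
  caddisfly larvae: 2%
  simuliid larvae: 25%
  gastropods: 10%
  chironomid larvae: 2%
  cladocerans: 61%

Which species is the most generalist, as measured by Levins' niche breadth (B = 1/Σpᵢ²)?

Convert percentages to proportions (divide by 100).
Σp_P2ᵢ² = 0.02² + 0.24² + 0.66² + 0.02² + 0.06² = 0.0004 + 0.0576 + 0.4356 + 0.0004 + 0.0036 = 0.4976
B_P2 = 1 / 0.4976 = 2.0096
Σp_P4ᵢ² = 0.02² + 0.25² + 0.10² + 0.02² + 0.61² = 0.0004 + 0.0625 + 0.0100 + 0.0004 + 0.3721 = 0.4454
B_P4 = 1 / 0.4454 = 2.2452
Highest B → broadest niche (most generalist): population P4 (B = 2.25).

population P4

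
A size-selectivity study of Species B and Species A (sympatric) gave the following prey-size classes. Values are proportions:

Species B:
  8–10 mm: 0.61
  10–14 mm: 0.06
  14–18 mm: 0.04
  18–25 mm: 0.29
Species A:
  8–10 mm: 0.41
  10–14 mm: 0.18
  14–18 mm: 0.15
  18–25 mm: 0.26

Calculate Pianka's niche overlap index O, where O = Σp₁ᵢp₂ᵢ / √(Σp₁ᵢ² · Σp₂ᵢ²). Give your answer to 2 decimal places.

Σ p₁ᵢp₂ᵢ = 0.2501 + 0.0108 + 0.0060 + 0.0754 = 0.3423
Σp_1ᵢ² = 0.61² + 0.06² + 0.04² + 0.29² = 0.3721 + 0.0036 + 0.0016 + 0.0841 = 0.4614
Σp_2ᵢ² = 0.41² + 0.18² + 0.15² + 0.26² = 0.1681 + 0.0324 + 0.0225 + 0.0676 = 0.2906
O = 0.3423 / √(0.4614 × 0.2906) = 0.3423 / 0.36617 = 0.9348

0.93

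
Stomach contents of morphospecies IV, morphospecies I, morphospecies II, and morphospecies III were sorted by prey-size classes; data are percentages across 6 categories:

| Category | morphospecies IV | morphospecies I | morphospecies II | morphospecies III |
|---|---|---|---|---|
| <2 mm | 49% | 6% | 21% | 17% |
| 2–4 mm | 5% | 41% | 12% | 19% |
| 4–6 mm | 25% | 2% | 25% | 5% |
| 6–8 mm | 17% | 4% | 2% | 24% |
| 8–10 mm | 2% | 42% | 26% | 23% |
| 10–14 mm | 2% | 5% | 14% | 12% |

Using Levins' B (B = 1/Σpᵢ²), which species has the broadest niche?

Convert percentages to proportions (divide by 100).
Σp_IVᵢ² = 0.49² + 0.05² + 0.25² + 0.17² + 0.02² + 0.02² = 0.2401 + 0.0025 + 0.0625 + 0.0289 + 0.0004 + 0.0004 = 0.3348
B_IV = 1 / 0.3348 = 2.9869
Σp_Iᵢ² = 0.06² + 0.41² + 0.02² + 0.04² + 0.42² + 0.05² = 0.0036 + 0.1681 + 0.0004 + 0.0016 + 0.1764 + 0.0025 = 0.3526
B_I = 1 / 0.3526 = 2.8361
Σp_IIᵢ² = 0.21² + 0.12² + 0.25² + 0.02² + 0.26² + 0.14² = 0.0441 + 0.0144 + 0.0625 + 0.0004 + 0.0676 + 0.0196 = 0.2086
B_II = 1 / 0.2086 = 4.7939
Σp_IIIᵢ² = 0.17² + 0.19² + 0.05² + 0.24² + 0.23² + 0.12² = 0.0289 + 0.0361 + 0.0025 + 0.0576 + 0.0529 + 0.0144 = 0.1924
B_III = 1 / 0.1924 = 5.1975
Highest B → broadest niche (most generalist): morphospecies III (B = 5.20).

morphospecies III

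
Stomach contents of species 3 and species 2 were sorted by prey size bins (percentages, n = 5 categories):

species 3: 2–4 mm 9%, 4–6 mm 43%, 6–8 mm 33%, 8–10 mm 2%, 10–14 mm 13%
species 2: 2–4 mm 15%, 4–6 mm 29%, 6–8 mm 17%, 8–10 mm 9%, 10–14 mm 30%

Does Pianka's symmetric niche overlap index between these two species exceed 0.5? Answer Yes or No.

Convert percentages to proportions (divide by 100).
Σ p₁ᵢp₂ᵢ = 0.0135 + 0.1247 + 0.0561 + 0.0018 + 0.0390 = 0.2351
Σp_1ᵢ² = 0.09² + 0.43² + 0.33² + 0.02² + 0.13² = 0.0081 + 0.1849 + 0.1089 + 0.0004 + 0.0169 = 0.3192
Σp_2ᵢ² = 0.15² + 0.29² + 0.17² + 0.09² + 0.30² = 0.0225 + 0.0841 + 0.0289 + 0.0081 + 0.0900 = 0.2336
O = 0.2351 / √(0.3192 × 0.2336) = 0.2351 / 0.27307 = 0.8610
O = 0.8610 > 0.5 → Yes.

Yes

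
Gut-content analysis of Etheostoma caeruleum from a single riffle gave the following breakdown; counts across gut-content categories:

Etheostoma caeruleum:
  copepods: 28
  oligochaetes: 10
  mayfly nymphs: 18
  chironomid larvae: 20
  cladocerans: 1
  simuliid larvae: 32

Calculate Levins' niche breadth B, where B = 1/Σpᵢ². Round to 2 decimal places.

Proportions for Etheostoma caeruleum (n=109): 28/109=0.2569, 10/109=0.0917, 18/109=0.1651, 20/109=0.1835, 1/109=0.0092, 32/109=0.2936
Σpᵢ² = 0.2569² + 0.0917² + 0.1651² + 0.1835² + 0.0092² + 0.2936² = 0.065998 + 0.008409 + 0.027258 + 0.033672 + 0.000085 + 0.086201 = 0.221623
B = 1 / 0.221623 = 4.5122

4.51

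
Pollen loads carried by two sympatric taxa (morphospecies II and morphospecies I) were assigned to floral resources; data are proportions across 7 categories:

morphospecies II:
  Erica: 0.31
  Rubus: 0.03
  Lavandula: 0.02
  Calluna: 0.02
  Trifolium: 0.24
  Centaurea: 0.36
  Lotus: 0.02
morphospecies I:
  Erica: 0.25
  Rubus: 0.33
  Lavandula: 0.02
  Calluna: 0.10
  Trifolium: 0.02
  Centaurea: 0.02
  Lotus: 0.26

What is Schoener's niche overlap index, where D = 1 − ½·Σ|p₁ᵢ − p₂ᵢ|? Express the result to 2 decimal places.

0.38

Σ|p₁ᵢ − p₂ᵢ| = 0.06 + 0.30 + 0.00 + 0.08 + 0.22 + 0.34 + 0.24 = 1.24
D = 1 − ½ × 1.24 = 1 − 0.620 = 0.3800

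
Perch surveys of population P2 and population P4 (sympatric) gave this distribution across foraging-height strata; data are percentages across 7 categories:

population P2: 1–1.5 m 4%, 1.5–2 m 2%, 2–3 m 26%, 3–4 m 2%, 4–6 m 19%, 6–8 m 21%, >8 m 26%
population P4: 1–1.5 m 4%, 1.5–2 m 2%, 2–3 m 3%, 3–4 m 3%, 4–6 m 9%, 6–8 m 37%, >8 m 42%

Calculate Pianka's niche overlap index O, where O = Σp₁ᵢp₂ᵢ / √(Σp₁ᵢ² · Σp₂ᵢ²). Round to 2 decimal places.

0.81

Convert percentages to proportions (divide by 100).
Σ p₁ᵢp₂ᵢ = 0.0016 + 0.0004 + 0.0078 + 0.0006 + 0.0171 + 0.0777 + 0.1092 = 0.2144
Σp_1ᵢ² = 0.04² + 0.02² + 0.26² + 0.02² + 0.19² + 0.21² + 0.26² = 0.0016 + 0.0004 + 0.0676 + 0.0004 + 0.0361 + 0.0441 + 0.0676 = 0.2178
Σp_2ᵢ² = 0.04² + 0.02² + 0.03² + 0.03² + 0.09² + 0.37² + 0.42² = 0.0016 + 0.0004 + 0.0009 + 0.0009 + 0.0081 + 0.1369 + 0.1764 = 0.3252
O = 0.2144 / √(0.2178 × 0.3252) = 0.2144 / 0.26614 = 0.8056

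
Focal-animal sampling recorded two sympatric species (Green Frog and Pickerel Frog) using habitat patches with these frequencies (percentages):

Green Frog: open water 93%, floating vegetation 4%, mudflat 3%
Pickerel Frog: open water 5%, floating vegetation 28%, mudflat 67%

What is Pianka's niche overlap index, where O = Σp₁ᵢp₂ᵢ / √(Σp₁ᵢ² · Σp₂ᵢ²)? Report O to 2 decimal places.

Convert percentages to proportions (divide by 100).
Σ p₁ᵢp₂ᵢ = 0.0465 + 0.0112 + 0.0201 = 0.0778
Σp_1ᵢ² = 0.93² + 0.04² + 0.03² = 0.8649 + 0.0016 + 0.0009 = 0.8674
Σp_2ᵢ² = 0.05² + 0.28² + 0.67² = 0.0025 + 0.0784 + 0.4489 = 0.5298
O = 0.0778 / √(0.8674 × 0.5298) = 0.0778 / 0.67790 = 0.1148

0.11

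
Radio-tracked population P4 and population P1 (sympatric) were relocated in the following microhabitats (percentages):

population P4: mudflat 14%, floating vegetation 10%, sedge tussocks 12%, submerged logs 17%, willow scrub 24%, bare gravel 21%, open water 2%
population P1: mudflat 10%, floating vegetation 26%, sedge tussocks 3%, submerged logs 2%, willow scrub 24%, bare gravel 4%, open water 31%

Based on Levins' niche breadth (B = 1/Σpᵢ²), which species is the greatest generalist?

Convert percentages to proportions (divide by 100).
Σp_P4ᵢ² = 0.14² + 0.10² + 0.12² + 0.17² + 0.24² + 0.21² + 0.02² = 0.0196 + 0.0100 + 0.0144 + 0.0289 + 0.0576 + 0.0441 + 0.0004 = 0.1750
B_P4 = 1 / 0.1750 = 5.7143
Σp_P1ᵢ² = 0.10² + 0.26² + 0.03² + 0.02² + 0.24² + 0.04² + 0.31² = 0.0100 + 0.0676 + 0.0009 + 0.0004 + 0.0576 + 0.0016 + 0.0961 = 0.2342
B_P1 = 1 / 0.2342 = 4.2699
Highest B → broadest niche (most generalist): population P4 (B = 5.71).

population P4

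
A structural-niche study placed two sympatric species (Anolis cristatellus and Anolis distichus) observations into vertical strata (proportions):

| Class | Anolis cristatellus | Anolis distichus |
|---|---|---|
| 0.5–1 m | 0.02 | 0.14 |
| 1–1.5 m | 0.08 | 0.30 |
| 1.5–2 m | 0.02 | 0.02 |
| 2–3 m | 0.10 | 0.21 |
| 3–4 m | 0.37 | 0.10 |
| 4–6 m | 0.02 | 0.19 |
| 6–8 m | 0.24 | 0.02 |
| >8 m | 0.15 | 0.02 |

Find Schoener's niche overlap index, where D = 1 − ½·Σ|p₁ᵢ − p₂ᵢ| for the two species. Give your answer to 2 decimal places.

0.38

Σ|p₁ᵢ − p₂ᵢ| = 0.12 + 0.22 + 0.00 + 0.11 + 0.27 + 0.17 + 0.22 + 0.13 = 1.24
D = 1 − ½ × 1.24 = 1 − 0.620 = 0.3800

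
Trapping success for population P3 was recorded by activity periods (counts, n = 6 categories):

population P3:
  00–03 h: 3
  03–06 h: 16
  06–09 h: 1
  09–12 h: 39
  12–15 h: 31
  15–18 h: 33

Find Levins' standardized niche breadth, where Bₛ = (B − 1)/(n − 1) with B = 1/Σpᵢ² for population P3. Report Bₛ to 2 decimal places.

Proportions for population P3 (n=123): 3/123=0.0244, 16/123=0.1301, 1/123=0.0081, 39/123=0.3171, 31/123=0.2520, 33/123=0.2683
Σpᵢ² = 0.0244² + 0.1301² + 0.0081² + 0.3171² + 0.2520² + 0.2683² = 0.000595 + 0.016926 + 0.000066 + 0.100552 + 0.063504 + 0.071985 = 0.253628
B = 1 / 0.253628 = 3.9428
Bₛ = (B − 1)/(n − 1) = (3.9428 − 1)/(6 − 1) = 2.9428/5 = 0.5886

0.59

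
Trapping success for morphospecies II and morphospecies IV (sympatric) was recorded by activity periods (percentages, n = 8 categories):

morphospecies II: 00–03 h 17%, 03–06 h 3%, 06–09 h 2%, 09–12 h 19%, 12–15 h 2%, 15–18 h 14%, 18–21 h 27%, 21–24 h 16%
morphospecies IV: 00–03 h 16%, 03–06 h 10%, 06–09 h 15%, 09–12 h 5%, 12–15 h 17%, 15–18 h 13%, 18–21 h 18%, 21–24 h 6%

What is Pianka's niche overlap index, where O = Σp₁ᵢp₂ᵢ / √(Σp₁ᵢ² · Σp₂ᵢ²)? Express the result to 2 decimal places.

Convert percentages to proportions (divide by 100).
Σ p₁ᵢp₂ᵢ = 0.0272 + 0.0030 + 0.0030 + 0.0095 + 0.0034 + 0.0182 + 0.0486 + 0.0096 = 0.1225
Σp_1ᵢ² = 0.17² + 0.03² + 0.02² + 0.19² + 0.02² + 0.14² + 0.27² + 0.16² = 0.0289 + 0.0009 + 0.0004 + 0.0361 + 0.0004 + 0.0196 + 0.0729 + 0.0256 = 0.1848
Σp_2ᵢ² = 0.16² + 0.10² + 0.15² + 0.05² + 0.17² + 0.13² + 0.18² + 0.06² = 0.0256 + 0.0100 + 0.0225 + 0.0025 + 0.0289 + 0.0169 + 0.0324 + 0.0036 = 0.1424
O = 0.1225 / √(0.1848 × 0.1424) = 0.1225 / 0.16222 = 0.7551

0.76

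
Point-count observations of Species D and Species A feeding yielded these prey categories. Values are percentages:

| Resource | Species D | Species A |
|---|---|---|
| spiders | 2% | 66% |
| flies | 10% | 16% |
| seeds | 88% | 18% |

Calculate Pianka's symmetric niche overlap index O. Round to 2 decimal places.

Convert percentages to proportions (divide by 100).
Σ p₁ᵢp₂ᵢ = 0.0132 + 0.0160 + 0.1584 = 0.1876
Σp_1ᵢ² = 0.02² + 0.10² + 0.88² = 0.0004 + 0.0100 + 0.7744 = 0.7848
Σp_2ᵢ² = 0.66² + 0.16² + 0.18² = 0.4356 + 0.0256 + 0.0324 = 0.4936
O = 0.1876 / √(0.7848 × 0.4936) = 0.1876 / 0.62240 = 0.3014

0.30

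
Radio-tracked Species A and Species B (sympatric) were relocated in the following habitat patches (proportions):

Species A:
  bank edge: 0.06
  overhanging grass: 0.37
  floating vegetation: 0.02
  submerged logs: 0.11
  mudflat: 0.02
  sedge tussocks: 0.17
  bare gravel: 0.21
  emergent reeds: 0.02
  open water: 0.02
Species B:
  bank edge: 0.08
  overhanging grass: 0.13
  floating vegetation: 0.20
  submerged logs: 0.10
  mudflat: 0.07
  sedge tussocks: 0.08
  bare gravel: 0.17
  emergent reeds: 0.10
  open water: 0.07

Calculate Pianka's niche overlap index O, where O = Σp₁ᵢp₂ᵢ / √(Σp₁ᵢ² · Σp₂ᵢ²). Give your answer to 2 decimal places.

Σ p₁ᵢp₂ᵢ = 0.0048 + 0.0481 + 0.0040 + 0.0110 + 0.0014 + 0.0136 + 0.0357 + 0.0020 + 0.0014 = 0.1220
Σp_1ᵢ² = 0.06² + 0.37² + 0.02² + 0.11² + 0.02² + 0.17² + 0.21² + 0.02² + 0.02² = 0.0036 + 0.1369 + 0.0004 + 0.0121 + 0.0004 + 0.0289 + 0.0441 + 0.0004 + 0.0004 = 0.2272
Σp_2ᵢ² = 0.08² + 0.13² + 0.20² + 0.10² + 0.07² + 0.08² + 0.17² + 0.10² + 0.07² = 0.0064 + 0.0169 + 0.0400 + 0.0100 + 0.0049 + 0.0064 + 0.0289 + 0.0100 + 0.0049 = 0.1284
O = 0.1220 / √(0.2272 × 0.1284) = 0.1220 / 0.17080 = 0.7143

0.71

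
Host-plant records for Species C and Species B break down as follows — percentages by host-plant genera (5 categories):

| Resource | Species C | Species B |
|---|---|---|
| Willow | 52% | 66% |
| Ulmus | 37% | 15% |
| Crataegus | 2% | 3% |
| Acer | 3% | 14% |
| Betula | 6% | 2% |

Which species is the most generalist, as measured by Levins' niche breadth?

Convert percentages to proportions (divide by 100).
Σp_Cᵢ² = 0.52² + 0.37² + 0.02² + 0.03² + 0.06² = 0.2704 + 0.1369 + 0.0004 + 0.0009 + 0.0036 = 0.4122
B_C = 1 / 0.4122 = 2.4260
Σp_Bᵢ² = 0.66² + 0.15² + 0.03² + 0.14² + 0.02² = 0.4356 + 0.0225 + 0.0009 + 0.0196 + 0.0004 = 0.4790
B_B = 1 / 0.4790 = 2.0877
Highest B → broadest niche (most generalist): Species C (B = 2.43).

Species C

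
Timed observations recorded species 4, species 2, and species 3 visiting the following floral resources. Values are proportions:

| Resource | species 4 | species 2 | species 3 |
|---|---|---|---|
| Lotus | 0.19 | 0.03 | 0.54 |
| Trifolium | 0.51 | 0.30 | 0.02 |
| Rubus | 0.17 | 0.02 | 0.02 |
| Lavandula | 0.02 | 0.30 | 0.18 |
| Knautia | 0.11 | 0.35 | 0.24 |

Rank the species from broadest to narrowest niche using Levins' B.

Σp_4ᵢ² = 0.19² + 0.51² + 0.17² + 0.02² + 0.11² = 0.0361 + 0.2601 + 0.0289 + 0.0004 + 0.0121 = 0.3376
B_4 = 1 / 0.3376 = 2.9621
Σp_2ᵢ² = 0.03² + 0.30² + 0.02² + 0.30² + 0.35² = 0.0009 + 0.0900 + 0.0004 + 0.0900 + 0.1225 = 0.3038
B_2 = 1 / 0.3038 = 3.2916
Σp_3ᵢ² = 0.54² + 0.02² + 0.02² + 0.18² + 0.24² = 0.2916 + 0.0004 + 0.0004 + 0.0324 + 0.0576 = 0.3824
B_3 = 1 / 0.3824 = 2.6151
Ranking by B (broadest → narrowest): species 2 (3.29) > species 4 (2.96) > species 3 (2.62)

species 2 > species 4 > species 3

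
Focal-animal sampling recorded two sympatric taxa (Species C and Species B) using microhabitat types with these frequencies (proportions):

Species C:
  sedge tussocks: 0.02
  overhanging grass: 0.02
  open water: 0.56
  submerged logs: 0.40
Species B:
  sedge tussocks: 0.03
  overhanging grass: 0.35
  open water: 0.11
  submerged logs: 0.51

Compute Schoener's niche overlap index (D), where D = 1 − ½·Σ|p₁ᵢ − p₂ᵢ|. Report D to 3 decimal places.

Σ|p₁ᵢ − p₂ᵢ| = 0.01 + 0.33 + 0.45 + 0.11 = 0.90
D = 1 − ½ × 0.90 = 1 − 0.450 = 0.55000

0.550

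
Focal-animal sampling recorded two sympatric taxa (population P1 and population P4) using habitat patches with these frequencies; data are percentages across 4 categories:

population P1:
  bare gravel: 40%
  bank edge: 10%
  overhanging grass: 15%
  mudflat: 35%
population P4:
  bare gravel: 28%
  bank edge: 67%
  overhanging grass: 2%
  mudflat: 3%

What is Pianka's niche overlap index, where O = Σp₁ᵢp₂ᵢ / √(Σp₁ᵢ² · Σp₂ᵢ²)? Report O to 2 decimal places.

0.47

Convert percentages to proportions (divide by 100).
Σ p₁ᵢp₂ᵢ = 0.1120 + 0.0670 + 0.0030 + 0.0105 = 0.1925
Σp_1ᵢ² = 0.40² + 0.10² + 0.15² + 0.35² = 0.1600 + 0.0100 + 0.0225 + 0.1225 = 0.3150
Σp_2ᵢ² = 0.28² + 0.67² + 0.02² + 0.03² = 0.0784 + 0.4489 + 0.0004 + 0.0009 = 0.5286
O = 0.1925 / √(0.3150 × 0.5286) = 0.1925 / 0.40806 = 0.4717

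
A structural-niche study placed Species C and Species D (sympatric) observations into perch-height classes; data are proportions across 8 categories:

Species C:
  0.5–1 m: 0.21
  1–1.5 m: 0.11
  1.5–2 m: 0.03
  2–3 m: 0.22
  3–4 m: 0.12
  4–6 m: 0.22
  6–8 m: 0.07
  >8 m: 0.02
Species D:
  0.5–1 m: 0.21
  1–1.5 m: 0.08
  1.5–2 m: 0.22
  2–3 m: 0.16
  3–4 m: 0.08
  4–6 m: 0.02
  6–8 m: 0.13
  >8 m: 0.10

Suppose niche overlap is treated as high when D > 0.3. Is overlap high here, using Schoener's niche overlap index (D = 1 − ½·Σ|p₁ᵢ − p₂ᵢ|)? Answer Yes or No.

Σ|p₁ᵢ − p₂ᵢ| = 0.00 + 0.03 + 0.19 + 0.06 + 0.04 + 0.20 + 0.06 + 0.08 = 0.66
D = 1 − ½ × 0.66 = 1 − 0.330 = 0.6700
D = 0.6700 > 0.3 → Yes.

Yes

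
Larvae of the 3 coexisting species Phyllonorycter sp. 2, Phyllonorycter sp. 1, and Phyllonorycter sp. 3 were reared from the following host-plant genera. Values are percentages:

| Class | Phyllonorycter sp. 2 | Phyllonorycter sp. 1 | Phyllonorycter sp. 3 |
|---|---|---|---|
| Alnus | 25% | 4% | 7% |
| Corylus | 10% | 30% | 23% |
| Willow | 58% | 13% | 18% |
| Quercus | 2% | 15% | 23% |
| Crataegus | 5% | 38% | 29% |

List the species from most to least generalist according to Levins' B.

Phyllonorycter sp. 3 > Phyllonorycter sp. 1 > Phyllonorycter sp. 2

Convert percentages to proportions (divide by 100).
Σp_2ᵢ² = 0.25² + 0.10² + 0.58² + 0.02² + 0.05² = 0.0625 + 0.0100 + 0.3364 + 0.0004 + 0.0025 = 0.4118
B_2 = 1 / 0.4118 = 2.4284
Σp_1ᵢ² = 0.04² + 0.30² + 0.13² + 0.15² + 0.38² = 0.0016 + 0.0900 + 0.0169 + 0.0225 + 0.1444 = 0.2754
B_1 = 1 / 0.2754 = 3.6311
Σp_3ᵢ² = 0.07² + 0.23² + 0.18² + 0.23² + 0.29² = 0.0049 + 0.0529 + 0.0324 + 0.0529 + 0.0841 = 0.2272
B_3 = 1 / 0.2272 = 4.4014
Ranking by B (broadest → narrowest): Phyllonorycter sp. 3 (4.40) > Phyllonorycter sp. 1 (3.63) > Phyllonorycter sp. 2 (2.43)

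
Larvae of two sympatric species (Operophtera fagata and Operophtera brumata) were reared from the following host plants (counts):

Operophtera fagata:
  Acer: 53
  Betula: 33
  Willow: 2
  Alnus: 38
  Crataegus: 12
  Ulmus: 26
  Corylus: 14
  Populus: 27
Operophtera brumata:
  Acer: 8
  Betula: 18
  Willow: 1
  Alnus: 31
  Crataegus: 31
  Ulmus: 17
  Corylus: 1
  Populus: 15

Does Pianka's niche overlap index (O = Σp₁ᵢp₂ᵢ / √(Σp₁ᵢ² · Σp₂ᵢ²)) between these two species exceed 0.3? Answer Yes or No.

Yes

Proportions for Operophtera fagata (n=205): 53/205=0.2585, 33/205=0.1610, 2/205=0.0098, 38/205=0.1854, 12/205=0.0585, 26/205=0.1268, 14/205=0.0683, 27/205=0.1317
Proportions for Operophtera brumata (n=122): 8/122=0.0656, 18/122=0.1475, 1/122=0.0082, 31/122=0.2541, 31/122=0.2541, 17/122=0.1393, 1/122=0.0082, 15/122=0.1230
Σ p₁ᵢp₂ᵢ = 0.016958 + 0.023748 + 0.000080 + 0.047110 + 0.014865 + 0.017663 + 0.000560 + 0.016199 = 0.137183
Σp_1ᵢ² = 0.2585² + 0.1610² + 0.0098² + 0.1854² + 0.0585² + 0.1268² + 0.0683² + 0.1317² = 0.066822 + 0.025921 + 0.000096 + 0.034373 + 0.003422 + 0.016078 + 0.004665 + 0.017345 = 0.168722
Σp_2ᵢ² = 0.0656² + 0.1475² + 0.0082² + 0.2541² + 0.2541² + 0.1393² + 0.0082² + 0.1230² = 0.004303 + 0.021756 + 0.000067 + 0.064567 + 0.064567 + 0.019404 + 0.000067 + 0.015129 = 0.189860
O = 0.137183 / √(0.168722 × 0.189860) = 0.137183 / 0.1789792 = 0.7665
O = 0.7665 > 0.3 → Yes.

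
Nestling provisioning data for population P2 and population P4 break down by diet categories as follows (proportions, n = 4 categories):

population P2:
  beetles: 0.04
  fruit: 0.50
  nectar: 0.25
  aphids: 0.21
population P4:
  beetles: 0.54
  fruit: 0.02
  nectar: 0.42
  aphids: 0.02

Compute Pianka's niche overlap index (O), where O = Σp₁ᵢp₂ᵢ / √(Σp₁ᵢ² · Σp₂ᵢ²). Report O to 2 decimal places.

0.34

Σ p₁ᵢp₂ᵢ = 0.0216 + 0.0100 + 0.1050 + 0.0042 = 0.1408
Σp_1ᵢ² = 0.04² + 0.50² + 0.25² + 0.21² = 0.0016 + 0.2500 + 0.0625 + 0.0441 = 0.3582
Σp_2ᵢ² = 0.54² + 0.02² + 0.42² + 0.02² = 0.2916 + 0.0004 + 0.1764 + 0.0004 = 0.4688
O = 0.1408 / √(0.3582 × 0.4688) = 0.1408 / 0.40979 = 0.3436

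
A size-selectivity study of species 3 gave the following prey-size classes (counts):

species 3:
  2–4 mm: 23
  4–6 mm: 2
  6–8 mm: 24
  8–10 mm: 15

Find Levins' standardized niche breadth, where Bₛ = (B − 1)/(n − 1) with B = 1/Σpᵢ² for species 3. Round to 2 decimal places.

0.69

Proportions for species 3 (n=64): 23/64=0.3594, 2/64=0.0313, 24/64=0.3750, 15/64=0.2344
Σpᵢ² = 0.3594² + 0.0313² + 0.3750² + 0.2344² = 0.129168 + 0.000980 + 0.140625 + 0.054943 = 0.325716
B = 1 / 0.325716 = 3.0702
Bₛ = (B − 1)/(n − 1) = (3.0702 − 1)/(4 − 1) = 2.0702/3 = 0.6901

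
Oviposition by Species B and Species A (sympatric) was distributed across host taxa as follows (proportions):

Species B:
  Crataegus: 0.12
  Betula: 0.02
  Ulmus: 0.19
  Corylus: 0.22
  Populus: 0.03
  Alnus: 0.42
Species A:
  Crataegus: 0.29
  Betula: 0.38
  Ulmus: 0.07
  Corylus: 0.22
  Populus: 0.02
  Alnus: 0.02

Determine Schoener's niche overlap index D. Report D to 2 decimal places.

0.47

Σ|p₁ᵢ − p₂ᵢ| = 0.17 + 0.36 + 0.12 + 0.00 + 0.01 + 0.40 = 1.06
D = 1 − ½ × 1.06 = 1 − 0.530 = 0.4700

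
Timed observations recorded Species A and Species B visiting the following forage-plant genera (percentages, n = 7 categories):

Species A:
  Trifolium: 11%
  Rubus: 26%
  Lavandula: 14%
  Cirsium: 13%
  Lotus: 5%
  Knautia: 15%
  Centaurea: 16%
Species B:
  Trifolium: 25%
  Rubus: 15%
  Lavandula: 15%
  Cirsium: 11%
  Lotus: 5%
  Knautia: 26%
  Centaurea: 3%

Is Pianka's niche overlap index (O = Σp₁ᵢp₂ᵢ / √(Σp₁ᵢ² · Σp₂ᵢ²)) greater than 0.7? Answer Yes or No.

Yes

Convert percentages to proportions (divide by 100).
Σ p₁ᵢp₂ᵢ = 0.0275 + 0.0390 + 0.0210 + 0.0143 + 0.0025 + 0.0390 + 0.0048 = 0.1481
Σp_1ᵢ² = 0.11² + 0.26² + 0.14² + 0.13² + 0.05² + 0.15² + 0.16² = 0.0121 + 0.0676 + 0.0196 + 0.0169 + 0.0025 + 0.0225 + 0.0256 = 0.1668
Σp_2ᵢ² = 0.25² + 0.15² + 0.15² + 0.11² + 0.05² + 0.26² + 0.03² = 0.0625 + 0.0225 + 0.0225 + 0.0121 + 0.0025 + 0.0676 + 0.0009 = 0.1906
O = 0.1481 / √(0.1668 × 0.1906) = 0.1481 / 0.17830 = 0.8306
O = 0.8306 > 0.7 → Yes.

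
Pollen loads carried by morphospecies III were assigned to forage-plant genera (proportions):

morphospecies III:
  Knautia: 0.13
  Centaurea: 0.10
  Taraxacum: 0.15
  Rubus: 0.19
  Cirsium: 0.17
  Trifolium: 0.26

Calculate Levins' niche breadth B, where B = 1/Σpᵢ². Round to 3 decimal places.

Σpᵢ² = 0.13² + 0.10² + 0.15² + 0.19² + 0.17² + 0.26² = 0.0169 + 0.0100 + 0.0225 + 0.0361 + 0.0289 + 0.0676 = 0.1820
B = 1 / 0.1820 = 5.49451

5.495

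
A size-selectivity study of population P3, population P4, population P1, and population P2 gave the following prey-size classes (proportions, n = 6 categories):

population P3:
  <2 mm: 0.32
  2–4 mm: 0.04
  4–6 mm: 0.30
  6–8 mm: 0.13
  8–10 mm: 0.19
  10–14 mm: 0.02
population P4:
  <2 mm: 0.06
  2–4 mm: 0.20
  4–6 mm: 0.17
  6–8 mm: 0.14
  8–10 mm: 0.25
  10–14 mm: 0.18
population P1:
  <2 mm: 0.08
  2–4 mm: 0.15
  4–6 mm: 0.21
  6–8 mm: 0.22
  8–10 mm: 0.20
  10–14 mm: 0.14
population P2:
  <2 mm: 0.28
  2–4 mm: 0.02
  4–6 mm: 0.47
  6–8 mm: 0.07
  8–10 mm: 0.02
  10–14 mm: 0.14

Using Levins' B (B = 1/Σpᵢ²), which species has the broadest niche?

population P1

Σp_P3ᵢ² = 0.32² + 0.04² + 0.30² + 0.13² + 0.19² + 0.02² = 0.1024 + 0.0016 + 0.0900 + 0.0169 + 0.0361 + 0.0004 = 0.2474
B_P3 = 1 / 0.2474 = 4.0420
Σp_P4ᵢ² = 0.06² + 0.20² + 0.17² + 0.14² + 0.25² + 0.18² = 0.0036 + 0.0400 + 0.0289 + 0.0196 + 0.0625 + 0.0324 = 0.1870
B_P4 = 1 / 0.1870 = 5.3476
Σp_P1ᵢ² = 0.08² + 0.15² + 0.21² + 0.22² + 0.20² + 0.14² = 0.0064 + 0.0225 + 0.0441 + 0.0484 + 0.0400 + 0.0196 = 0.1810
B_P1 = 1 / 0.1810 = 5.5249
Σp_P2ᵢ² = 0.28² + 0.02² + 0.47² + 0.07² + 0.02² + 0.14² = 0.0784 + 0.0004 + 0.2209 + 0.0049 + 0.0004 + 0.0196 = 0.3246
B_P2 = 1 / 0.3246 = 3.0807
Highest B → broadest niche (most generalist): population P1 (B = 5.52).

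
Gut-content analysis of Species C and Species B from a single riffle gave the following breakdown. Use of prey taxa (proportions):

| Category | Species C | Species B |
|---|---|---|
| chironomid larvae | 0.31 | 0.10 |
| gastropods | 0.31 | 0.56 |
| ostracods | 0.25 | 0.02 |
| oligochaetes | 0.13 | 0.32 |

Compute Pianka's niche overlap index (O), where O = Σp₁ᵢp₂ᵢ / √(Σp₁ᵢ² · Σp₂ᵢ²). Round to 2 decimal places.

0.74

Σ p₁ᵢp₂ᵢ = 0.0310 + 0.1736 + 0.0050 + 0.0416 = 0.2512
Σp_1ᵢ² = 0.31² + 0.31² + 0.25² + 0.13² = 0.0961 + 0.0961 + 0.0625 + 0.0169 = 0.2716
Σp_2ᵢ² = 0.10² + 0.56² + 0.02² + 0.32² = 0.0100 + 0.3136 + 0.0004 + 0.1024 = 0.4264
O = 0.2512 / √(0.2716 × 0.4264) = 0.2512 / 0.34031 = 0.7382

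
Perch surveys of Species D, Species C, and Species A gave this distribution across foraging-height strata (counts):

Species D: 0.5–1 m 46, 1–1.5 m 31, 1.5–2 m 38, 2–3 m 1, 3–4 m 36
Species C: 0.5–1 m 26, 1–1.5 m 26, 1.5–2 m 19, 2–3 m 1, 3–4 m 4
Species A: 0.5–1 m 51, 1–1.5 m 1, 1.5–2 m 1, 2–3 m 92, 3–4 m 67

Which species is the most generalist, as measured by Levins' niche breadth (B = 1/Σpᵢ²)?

Species D

Proportions for Species D (n=152): 46/152=0.3026, 31/152=0.2039, 38/152=0.2500, 1/152=0.0066, 36/152=0.2368
Proportions for Species C (n=76): 26/76=0.3421, 26/76=0.3421, 19/76=0.2500, 1/76=0.0132, 4/76=0.0526
Proportions for Species A (n=212): 51/212=0.2406, 1/212=0.0047, 1/212=0.0047, 92/212=0.4340, 67/212=0.3160
Σp_Dᵢ² = 0.3026² + 0.2039² + 0.2500² + 0.0066² + 0.2368² = 0.091567 + 0.041575 + 0.062500 + 0.000044 + 0.056074 = 0.251760
B_D = 1 / 0.251760 = 3.9720
Σp_Cᵢ² = 0.3421² + 0.3421² + 0.2500² + 0.0132² + 0.0526² = 0.117032 + 0.117032 + 0.062500 + 0.000174 + 0.002767 = 0.299505
B_C = 1 / 0.299505 = 3.3388
Σp_Aᵢ² = 0.2406² + 0.0047² + 0.0047² + 0.4340² + 0.3160² = 0.057888 + 0.000022 + 0.000022 + 0.188356 + 0.099856 = 0.346144
B_A = 1 / 0.346144 = 2.8890
Highest B → broadest niche (most generalist): Species D (B = 3.97).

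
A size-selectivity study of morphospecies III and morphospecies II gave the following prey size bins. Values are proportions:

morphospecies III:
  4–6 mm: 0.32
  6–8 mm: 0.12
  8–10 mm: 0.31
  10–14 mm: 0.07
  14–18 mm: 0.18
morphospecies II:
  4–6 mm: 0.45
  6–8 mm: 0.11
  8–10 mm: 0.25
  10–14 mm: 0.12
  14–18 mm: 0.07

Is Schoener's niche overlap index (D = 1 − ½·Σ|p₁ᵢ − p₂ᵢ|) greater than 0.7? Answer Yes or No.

Yes

Σ|p₁ᵢ − p₂ᵢ| = 0.13 + 0.01 + 0.06 + 0.05 + 0.11 = 0.36
D = 1 − ½ × 0.36 = 1 − 0.180 = 0.8200
D = 0.8200 > 0.7 → Yes.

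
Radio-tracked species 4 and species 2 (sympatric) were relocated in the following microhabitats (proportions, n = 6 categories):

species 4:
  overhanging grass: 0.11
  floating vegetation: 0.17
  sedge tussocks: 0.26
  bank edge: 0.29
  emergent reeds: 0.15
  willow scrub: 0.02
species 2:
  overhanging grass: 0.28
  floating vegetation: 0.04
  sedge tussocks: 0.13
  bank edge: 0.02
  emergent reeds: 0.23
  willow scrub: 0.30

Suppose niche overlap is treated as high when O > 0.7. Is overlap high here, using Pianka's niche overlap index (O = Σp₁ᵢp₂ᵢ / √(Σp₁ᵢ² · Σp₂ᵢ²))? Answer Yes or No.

Σ p₁ᵢp₂ᵢ = 0.0308 + 0.0068 + 0.0338 + 0.0058 + 0.0345 + 0.0060 = 0.1177
Σp_1ᵢ² = 0.11² + 0.17² + 0.26² + 0.29² + 0.15² + 0.02² = 0.0121 + 0.0289 + 0.0676 + 0.0841 + 0.0225 + 0.0004 = 0.2156
Σp_2ᵢ² = 0.28² + 0.04² + 0.13² + 0.02² + 0.23² + 0.30² = 0.0784 + 0.0016 + 0.0169 + 0.0004 + 0.0529 + 0.0900 = 0.2402
O = 0.1177 / √(0.2156 × 0.2402) = 0.1177 / 0.22757 = 0.5172
O = 0.5172 < 0.7 → No.

No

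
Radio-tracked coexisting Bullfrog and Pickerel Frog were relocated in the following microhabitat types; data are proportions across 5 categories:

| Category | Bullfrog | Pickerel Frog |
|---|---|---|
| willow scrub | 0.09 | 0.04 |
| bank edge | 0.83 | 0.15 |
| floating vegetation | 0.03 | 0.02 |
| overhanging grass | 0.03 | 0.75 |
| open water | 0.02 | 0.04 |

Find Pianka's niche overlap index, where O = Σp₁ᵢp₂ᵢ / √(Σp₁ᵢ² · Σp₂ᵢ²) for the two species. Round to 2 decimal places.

Σ p₁ᵢp₂ᵢ = 0.0036 + 0.1245 + 0.0006 + 0.0225 + 0.0008 = 0.1520
Σp_1ᵢ² = 0.09² + 0.83² + 0.03² + 0.03² + 0.02² = 0.0081 + 0.6889 + 0.0009 + 0.0009 + 0.0004 = 0.6992
Σp_2ᵢ² = 0.04² + 0.15² + 0.02² + 0.75² + 0.04² = 0.0016 + 0.0225 + 0.0004 + 0.5625 + 0.0016 = 0.5886
O = 0.1520 / √(0.6992 × 0.5886) = 0.1520 / 0.64152 = 0.2369

0.24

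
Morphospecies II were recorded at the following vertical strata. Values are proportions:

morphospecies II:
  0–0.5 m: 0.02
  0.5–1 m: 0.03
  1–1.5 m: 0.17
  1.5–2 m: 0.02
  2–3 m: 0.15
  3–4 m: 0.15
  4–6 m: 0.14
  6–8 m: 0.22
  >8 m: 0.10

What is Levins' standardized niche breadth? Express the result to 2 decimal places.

Σpᵢ² = 0.02² + 0.03² + 0.17² + 0.02² + 0.15² + 0.15² + 0.14² + 0.22² + 0.10² = 0.0004 + 0.0009 + 0.0289 + 0.0004 + 0.0225 + 0.0225 + 0.0196 + 0.0484 + 0.0100 = 0.1536
B = 1 / 0.1536 = 6.5104
Bₛ = (B − 1)/(n − 1) = (6.5104 − 1)/(9 − 1) = 5.5104/8 = 0.6888

0.69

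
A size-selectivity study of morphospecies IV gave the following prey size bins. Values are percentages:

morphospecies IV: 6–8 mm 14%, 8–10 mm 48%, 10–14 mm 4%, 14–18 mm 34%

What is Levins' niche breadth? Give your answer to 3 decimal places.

2.723

Convert percentages to proportions (divide by 100).
Σpᵢ² = 0.14² + 0.48² + 0.04² + 0.34² = 0.0196 + 0.2304 + 0.0016 + 0.1156 = 0.3672
B = 1 / 0.3672 = 2.72331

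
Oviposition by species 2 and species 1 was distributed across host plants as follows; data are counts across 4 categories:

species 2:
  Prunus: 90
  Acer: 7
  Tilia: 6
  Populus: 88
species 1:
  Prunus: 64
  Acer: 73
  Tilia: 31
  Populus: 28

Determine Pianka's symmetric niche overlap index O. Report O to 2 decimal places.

Proportions for species 2 (n=191): 90/191=0.4712, 7/191=0.0366, 6/191=0.0314, 88/191=0.4607
Proportions for species 1 (n=196): 64/196=0.3265, 73/196=0.3724, 31/196=0.1582, 28/196=0.1429
Σ p₁ᵢp₂ᵢ = 0.153847 + 0.013630 + 0.004967 + 0.065834 = 0.238278
Σp_1ᵢ² = 0.4712² + 0.0366² + 0.0314² + 0.4607² = 0.222029 + 0.001340 + 0.000986 + 0.212244 = 0.436599
Σp_2ᵢ² = 0.3265² + 0.3724² + 0.1582² + 0.1429² = 0.106602 + 0.138682 + 0.025027 + 0.020420 = 0.290731
O = 0.238278 / √(0.436599 × 0.290731) = 0.238278 / 0.3562764 = 0.6688

0.67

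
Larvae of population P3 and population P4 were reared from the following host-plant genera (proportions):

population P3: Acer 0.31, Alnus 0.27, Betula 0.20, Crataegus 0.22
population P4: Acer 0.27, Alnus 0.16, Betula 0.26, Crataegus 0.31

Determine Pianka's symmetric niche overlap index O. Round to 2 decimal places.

Σ p₁ᵢp₂ᵢ = 0.0837 + 0.0432 + 0.0520 + 0.0682 = 0.2471
Σp_1ᵢ² = 0.31² + 0.27² + 0.20² + 0.22² = 0.0961 + 0.0729 + 0.0400 + 0.0484 = 0.2574
Σp_2ᵢ² = 0.27² + 0.16² + 0.26² + 0.31² = 0.0729 + 0.0256 + 0.0676 + 0.0961 = 0.2622
O = 0.2471 / √(0.2574 × 0.2622) = 0.2471 / 0.25979 = 0.9512

0.95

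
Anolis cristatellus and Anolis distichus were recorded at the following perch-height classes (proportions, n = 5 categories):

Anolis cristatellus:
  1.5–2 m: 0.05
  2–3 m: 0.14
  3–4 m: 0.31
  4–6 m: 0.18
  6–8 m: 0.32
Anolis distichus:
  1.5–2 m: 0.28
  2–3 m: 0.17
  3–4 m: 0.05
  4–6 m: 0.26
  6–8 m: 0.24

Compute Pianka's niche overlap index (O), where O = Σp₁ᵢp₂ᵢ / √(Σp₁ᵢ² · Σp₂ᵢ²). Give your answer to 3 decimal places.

Σ p₁ᵢp₂ᵢ = 0.0140 + 0.0238 + 0.0155 + 0.0468 + 0.0768 = 0.1769
Σp_1ᵢ² = 0.05² + 0.14² + 0.31² + 0.18² + 0.32² = 0.0025 + 0.0196 + 0.0961 + 0.0324 + 0.1024 = 0.2530
Σp_2ᵢ² = 0.28² + 0.17² + 0.05² + 0.26² + 0.24² = 0.0784 + 0.0289 + 0.0025 + 0.0676 + 0.0576 = 0.2350
O = 0.1769 / √(0.2530 × 0.2350) = 0.1769 / 0.243834 = 0.72549

0.725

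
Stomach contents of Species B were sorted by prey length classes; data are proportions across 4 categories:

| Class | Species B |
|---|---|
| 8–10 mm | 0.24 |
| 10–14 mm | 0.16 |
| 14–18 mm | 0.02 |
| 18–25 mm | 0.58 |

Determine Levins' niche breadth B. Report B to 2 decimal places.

2.38

Σpᵢ² = 0.24² + 0.16² + 0.02² + 0.58² = 0.0576 + 0.0256 + 0.0004 + 0.3364 = 0.4200
B = 1 / 0.4200 = 2.3810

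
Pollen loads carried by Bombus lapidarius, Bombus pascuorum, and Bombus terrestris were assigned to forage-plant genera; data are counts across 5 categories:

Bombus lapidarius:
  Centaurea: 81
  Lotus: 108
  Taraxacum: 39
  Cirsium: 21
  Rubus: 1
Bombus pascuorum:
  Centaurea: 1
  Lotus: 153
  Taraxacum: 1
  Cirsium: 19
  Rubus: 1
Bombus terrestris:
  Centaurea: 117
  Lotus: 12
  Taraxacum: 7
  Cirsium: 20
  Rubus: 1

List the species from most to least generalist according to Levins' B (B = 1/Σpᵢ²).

Bombus lapidarius > Bombus terrestris > Bombus pascuorum

Proportions for Bombus lapidarius (n=250): 81/250=0.3240, 108/250=0.4320, 39/250=0.1560, 21/250=0.0840, 1/250=0.0040
Proportions for Bombus pascuorum (n=175): 1/175=0.0057, 153/175=0.8743, 1/175=0.0057, 19/175=0.1086, 1/175=0.0057
Proportions for Bombus terrestris (n=157): 117/157=0.7452, 12/157=0.0764, 7/157=0.0446, 20/157=0.1274, 1/157=0.0064
Σp_lapiᵢ² = 0.3240² + 0.4320² + 0.1560² + 0.0840² + 0.0040² = 0.104976 + 0.186624 + 0.024336 + 0.007056 + 0.000016 = 0.323008
B_lapi = 1 / 0.323008 = 3.0959
Σp_pascᵢ² = 0.0057² + 0.8743² + 0.0057² + 0.1086² + 0.0057² = 0.000032 + 0.764400 + 0.000032 + 0.011794 + 0.000032 = 0.776290
B_pasc = 1 / 0.776290 = 1.2882
Σp_terrᵢ² = 0.7452² + 0.0764² + 0.0446² + 0.1274² + 0.0064² = 0.555323 + 0.005837 + 0.001989 + 0.016231 + 0.000041 = 0.579421
B_terr = 1 / 0.579421 = 1.7259
Ranking by B (broadest → narrowest): Bombus lapidarius (3.10) > Bombus terrestris (1.73) > Bombus pascuorum (1.29)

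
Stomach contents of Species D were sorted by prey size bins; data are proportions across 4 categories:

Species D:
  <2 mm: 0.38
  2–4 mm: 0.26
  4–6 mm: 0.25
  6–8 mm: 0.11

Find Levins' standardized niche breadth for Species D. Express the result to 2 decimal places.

Σpᵢ² = 0.38² + 0.26² + 0.25² + 0.11² = 0.1444 + 0.0676 + 0.0625 + 0.0121 = 0.2866
B = 1 / 0.2866 = 3.4892
Bₛ = (B − 1)/(n − 1) = (3.4892 − 1)/(4 − 1) = 2.4892/3 = 0.8297

0.83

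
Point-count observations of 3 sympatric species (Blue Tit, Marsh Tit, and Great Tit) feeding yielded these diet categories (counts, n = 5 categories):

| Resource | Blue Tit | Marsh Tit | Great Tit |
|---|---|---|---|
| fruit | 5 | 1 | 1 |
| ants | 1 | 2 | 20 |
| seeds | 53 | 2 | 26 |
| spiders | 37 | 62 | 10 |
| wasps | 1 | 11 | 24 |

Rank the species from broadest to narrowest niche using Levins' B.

Great Tit > Blue Tit > Marsh Tit

Proportions for Blue Tit (n=97): 5/97=0.0515, 1/97=0.0103, 53/97=0.5464, 37/97=0.3814, 1/97=0.0103
Proportions for Marsh Tit (n=78): 1/78=0.0128, 2/78=0.0256, 2/78=0.0256, 62/78=0.7949, 11/78=0.1410
Proportions for Great Tit (n=81): 1/81=0.0123, 20/81=0.2469, 26/81=0.3210, 10/81=0.1235, 24/81=0.2963
Σp_Blueᵢ² = 0.0515² + 0.0103² + 0.5464² + 0.3814² + 0.0103² = 0.002652 + 0.000106 + 0.298553 + 0.145466 + 0.000106 = 0.446883
B_Blue = 1 / 0.446883 = 2.2377
Σp_Marsᵢ² = 0.0128² + 0.0256² + 0.0256² + 0.7949² + 0.1410² = 0.000164 + 0.000655 + 0.000655 + 0.631866 + 0.019881 = 0.653221
B_Mars = 1 / 0.653221 = 1.5309
Σp_Greaᵢ² = 0.0123² + 0.2469² + 0.3210² + 0.1235² + 0.2963² = 0.000151 + 0.060960 + 0.103041 + 0.015252 + 0.087794 = 0.267198
B_Grea = 1 / 0.267198 = 3.7425
Ranking by B (broadest → narrowest): Great Tit (3.74) > Blue Tit (2.24) > Marsh Tit (1.53)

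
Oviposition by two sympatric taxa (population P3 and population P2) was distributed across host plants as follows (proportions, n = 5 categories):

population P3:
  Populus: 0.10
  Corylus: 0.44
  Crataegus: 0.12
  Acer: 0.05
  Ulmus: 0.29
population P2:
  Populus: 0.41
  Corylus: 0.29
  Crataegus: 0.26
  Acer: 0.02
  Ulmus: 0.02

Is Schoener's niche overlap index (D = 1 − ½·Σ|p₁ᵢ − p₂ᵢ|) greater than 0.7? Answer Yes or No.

No

Σ|p₁ᵢ − p₂ᵢ| = 0.31 + 0.15 + 0.14 + 0.03 + 0.27 = 0.90
D = 1 − ½ × 0.90 = 1 − 0.450 = 0.5500
D = 0.5500 < 0.7 → No.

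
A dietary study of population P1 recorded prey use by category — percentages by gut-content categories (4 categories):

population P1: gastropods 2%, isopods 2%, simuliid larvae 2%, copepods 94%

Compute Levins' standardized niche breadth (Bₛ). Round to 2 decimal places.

Convert percentages to proportions (divide by 100).
Σpᵢ² = 0.02² + 0.02² + 0.02² + 0.94² = 0.0004 + 0.0004 + 0.0004 + 0.8836 = 0.8848
B = 1 / 0.8848 = 1.1302
Bₛ = (B − 1)/(n − 1) = (1.1302 − 1)/(4 − 1) = 0.1302/3 = 0.0434

0.04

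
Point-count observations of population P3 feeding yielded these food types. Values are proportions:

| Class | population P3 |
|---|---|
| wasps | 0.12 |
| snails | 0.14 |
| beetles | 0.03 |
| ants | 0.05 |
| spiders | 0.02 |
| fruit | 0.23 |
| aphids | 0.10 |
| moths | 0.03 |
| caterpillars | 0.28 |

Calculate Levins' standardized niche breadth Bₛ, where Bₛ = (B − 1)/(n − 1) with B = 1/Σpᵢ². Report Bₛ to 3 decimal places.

Σpᵢ² = 0.12² + 0.14² + 0.03² + 0.05² + 0.02² + 0.23² + 0.10² + 0.03² + 0.28² = 0.0144 + 0.0196 + 0.0009 + 0.0025 + 0.0004 + 0.0529 + 0.0100 + 0.0009 + 0.0784 = 0.1800
B = 1 / 0.1800 = 5.55556
Bₛ = (B − 1)/(n − 1) = (5.55556 − 1)/(9 − 1) = 4.55556/8 = 0.56945

0.569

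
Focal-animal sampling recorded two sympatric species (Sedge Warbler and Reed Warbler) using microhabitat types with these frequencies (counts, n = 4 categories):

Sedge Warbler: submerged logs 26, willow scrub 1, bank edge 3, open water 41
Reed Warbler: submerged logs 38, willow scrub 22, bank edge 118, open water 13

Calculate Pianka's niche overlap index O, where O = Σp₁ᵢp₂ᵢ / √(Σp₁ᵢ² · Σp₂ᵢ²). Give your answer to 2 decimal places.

0.31

Proportions for Sedge Warbler (n=71): 26/71=0.3662, 1/71=0.0141, 3/71=0.0423, 41/71=0.5775
Proportions for Reed Warbler (n=191): 38/191=0.1990, 22/191=0.1152, 118/191=0.6178, 13/191=0.0681
Σ p₁ᵢp₂ᵢ = 0.072874 + 0.001624 + 0.026133 + 0.039328 = 0.139959
Σp_1ᵢ² = 0.3662² + 0.0141² + 0.0423² + 0.5775² = 0.134102 + 0.000199 + 0.001789 + 0.333506 = 0.469596
Σp_2ᵢ² = 0.1990² + 0.1152² + 0.6178² + 0.0681² = 0.039601 + 0.013271 + 0.381677 + 0.004638 = 0.439187
O = 0.139959 / √(0.469596 × 0.439187) = 0.139959 / 0.4541370 = 0.3082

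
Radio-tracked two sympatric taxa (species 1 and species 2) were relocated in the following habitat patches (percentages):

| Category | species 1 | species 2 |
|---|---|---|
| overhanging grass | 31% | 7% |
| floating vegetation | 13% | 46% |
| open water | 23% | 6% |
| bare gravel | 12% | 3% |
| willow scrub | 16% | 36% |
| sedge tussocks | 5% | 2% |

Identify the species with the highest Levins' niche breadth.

Convert percentages to proportions (divide by 100).
Σp_1ᵢ² = 0.31² + 0.13² + 0.23² + 0.12² + 0.16² + 0.05² = 0.0961 + 0.0169 + 0.0529 + 0.0144 + 0.0256 + 0.0025 = 0.2084
B_1 = 1 / 0.2084 = 4.7985
Σp_2ᵢ² = 0.07² + 0.46² + 0.06² + 0.03² + 0.36² + 0.02² = 0.0049 + 0.2116 + 0.0036 + 0.0009 + 0.1296 + 0.0004 = 0.3510
B_2 = 1 / 0.3510 = 2.8490
Highest B → broadest niche (most generalist): species 1 (B = 4.80).

species 1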